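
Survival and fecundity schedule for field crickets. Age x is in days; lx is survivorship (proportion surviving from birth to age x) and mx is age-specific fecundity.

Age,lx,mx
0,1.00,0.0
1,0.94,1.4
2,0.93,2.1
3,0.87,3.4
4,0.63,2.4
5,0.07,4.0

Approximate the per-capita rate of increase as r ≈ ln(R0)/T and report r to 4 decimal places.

R0 = Σ lx·mx = 0 + 1.316 + 1.953 + 2.958 + 1.512 + 0.28 = 8.019
Σ x·lx·mx = 21.544; T = 21.544/8.019 = 2.68662…
r ≈ ln(R0)/T = ln(8.019)/2.68662… = 0.774882… → 0.7749

0.7749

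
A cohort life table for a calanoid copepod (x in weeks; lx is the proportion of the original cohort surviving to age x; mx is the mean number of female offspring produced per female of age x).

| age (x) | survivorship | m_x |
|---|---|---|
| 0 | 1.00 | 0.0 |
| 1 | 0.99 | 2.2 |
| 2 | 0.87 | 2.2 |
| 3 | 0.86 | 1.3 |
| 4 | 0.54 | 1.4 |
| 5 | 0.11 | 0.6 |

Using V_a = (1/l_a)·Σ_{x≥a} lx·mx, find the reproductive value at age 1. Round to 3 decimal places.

6.093

lx·mx for x ≥ 1: 2.178, 1.914, 1.118, 0.756, 0.066 → sum = 6.032
V_1 = 6.032 / l_1 = 6.032 / 0.99 = 6.092929… → 6.093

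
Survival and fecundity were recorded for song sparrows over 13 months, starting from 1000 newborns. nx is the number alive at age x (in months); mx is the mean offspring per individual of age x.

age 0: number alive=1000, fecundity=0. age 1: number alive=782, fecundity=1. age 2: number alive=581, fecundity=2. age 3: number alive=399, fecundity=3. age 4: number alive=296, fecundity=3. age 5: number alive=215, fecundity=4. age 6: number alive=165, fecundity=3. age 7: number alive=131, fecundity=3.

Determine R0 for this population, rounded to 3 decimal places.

5.777

lx = nx/n0 = nx/1000: 1, 0.782, 0.581, 0.399, 0.296, 0.215, 0.165, 0.131
lx·mx by age: 0, 0.782, 1.162, 1.197, 0.888, 0.86, 0.495, 0.393
R0 = Σ lx·mx = 5.777 → 5.777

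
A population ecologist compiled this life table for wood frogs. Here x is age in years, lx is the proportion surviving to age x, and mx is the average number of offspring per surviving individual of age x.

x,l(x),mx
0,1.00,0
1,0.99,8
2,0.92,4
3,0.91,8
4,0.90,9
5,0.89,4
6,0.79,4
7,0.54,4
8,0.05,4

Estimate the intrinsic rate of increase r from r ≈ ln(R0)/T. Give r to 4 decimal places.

1.0511

R0 = Σ lx·mx = 0 + 7.92 + 3.68 + 7.28 + 8.1 + 3.56 + 3.16 + 2.16 + 0.2 = 36.06
Σ x·lx·mx = 123; T = 123/36.06 = 3.41098…
r ≈ ln(R0)/T = ln(36.06)/3.41098… = 1.051071… → 1.0511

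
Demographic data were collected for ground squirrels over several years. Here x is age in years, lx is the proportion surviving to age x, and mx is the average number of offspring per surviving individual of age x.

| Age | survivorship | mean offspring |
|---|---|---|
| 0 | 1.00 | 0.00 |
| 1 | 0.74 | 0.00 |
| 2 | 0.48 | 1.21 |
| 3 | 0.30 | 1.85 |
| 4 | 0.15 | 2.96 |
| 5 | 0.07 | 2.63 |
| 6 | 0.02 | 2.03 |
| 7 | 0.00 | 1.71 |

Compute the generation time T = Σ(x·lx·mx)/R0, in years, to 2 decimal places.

lx·mx: 0, 0, 0.5808, 0.555, 0.444, 0.1841, 0.0406, 0 → R0 = 1.8045
x·lx·mx: 0, 0, 1.1616, 1.665, 1.776, 0.9205, 0.2436, 0 → Σ = 5.7667
T = 5.7667 / 1.8045 = 3.195733… → 3.20

3.20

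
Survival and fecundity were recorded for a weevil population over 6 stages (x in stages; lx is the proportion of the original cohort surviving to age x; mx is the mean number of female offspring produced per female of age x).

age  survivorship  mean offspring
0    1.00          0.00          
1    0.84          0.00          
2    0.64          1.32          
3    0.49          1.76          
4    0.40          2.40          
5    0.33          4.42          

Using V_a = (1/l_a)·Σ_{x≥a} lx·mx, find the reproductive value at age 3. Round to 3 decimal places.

6.696

lx·mx for x ≥ 3: 0.8624, 0.96, 1.4586 → sum = 3.281
V_3 = 3.281 / l_3 = 3.281 / 0.49 = 6.695918… → 6.696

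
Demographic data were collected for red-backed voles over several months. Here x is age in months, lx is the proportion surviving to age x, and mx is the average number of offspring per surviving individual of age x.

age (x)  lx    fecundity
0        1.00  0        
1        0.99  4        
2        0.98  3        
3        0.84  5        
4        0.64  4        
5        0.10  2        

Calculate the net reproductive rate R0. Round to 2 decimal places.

lx·mx by age: 0, 3.96, 2.94, 4.2, 2.56, 0.2
R0 = Σ lx·mx = 13.86 → 13.86

13.86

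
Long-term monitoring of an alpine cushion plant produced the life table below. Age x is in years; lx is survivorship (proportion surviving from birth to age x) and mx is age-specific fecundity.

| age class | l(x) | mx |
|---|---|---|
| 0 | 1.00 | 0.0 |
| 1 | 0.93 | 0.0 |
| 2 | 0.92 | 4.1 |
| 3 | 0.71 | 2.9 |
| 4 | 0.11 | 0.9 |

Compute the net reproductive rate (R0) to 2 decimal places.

5.93

lx·mx by age: 0, 0, 3.772, 2.059, 0.099
R0 = Σ lx·mx = 5.93 → 5.93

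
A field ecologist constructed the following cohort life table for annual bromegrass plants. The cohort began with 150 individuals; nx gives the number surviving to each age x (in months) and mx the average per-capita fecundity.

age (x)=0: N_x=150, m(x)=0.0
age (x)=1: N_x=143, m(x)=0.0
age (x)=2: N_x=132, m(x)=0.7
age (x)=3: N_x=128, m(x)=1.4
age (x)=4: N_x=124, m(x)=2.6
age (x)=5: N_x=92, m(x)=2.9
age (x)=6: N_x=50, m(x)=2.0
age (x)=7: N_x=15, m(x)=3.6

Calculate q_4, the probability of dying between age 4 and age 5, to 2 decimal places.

lx = nx/n0 = nx/150: 1, 0.95333…, 0.88, 0.85333…, 0.82667…, 0.61333…, 0.33333…, 0.1
q_4 = (l_4 − l_5) / l_4 = (0.826667… − 0.613333…) / 0.826667…
     = 0.213333… / 0.826667… = 0.258065… → 0.26

0.26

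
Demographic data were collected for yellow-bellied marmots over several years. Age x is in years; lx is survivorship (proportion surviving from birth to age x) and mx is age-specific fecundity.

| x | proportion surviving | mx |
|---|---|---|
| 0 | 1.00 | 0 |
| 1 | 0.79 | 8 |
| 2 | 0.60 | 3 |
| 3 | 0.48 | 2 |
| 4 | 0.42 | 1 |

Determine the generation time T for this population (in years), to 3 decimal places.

1.524

lx·mx: 0, 6.32, 1.8, 0.96, 0.42 → R0 = 9.5
x·lx·mx: 0, 6.32, 3.6, 2.88, 1.68 → Σ = 14.48
T = 14.48 / 9.5 = 1.524211… → 1.524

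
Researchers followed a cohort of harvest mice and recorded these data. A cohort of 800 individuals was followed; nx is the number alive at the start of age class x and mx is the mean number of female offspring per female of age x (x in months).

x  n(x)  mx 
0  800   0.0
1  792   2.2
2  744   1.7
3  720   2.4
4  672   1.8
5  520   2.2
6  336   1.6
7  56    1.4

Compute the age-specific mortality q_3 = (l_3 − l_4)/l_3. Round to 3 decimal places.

lx = nx/n0 = nx/800: 1, 0.99, 0.93, 0.9, 0.84, 0.65, 0.42, 0.07
q_3 = (l_3 − l_4) / l_3 = (0.9 − 0.84) / 0.9
     = 0.06 / 0.9 = 0.066667… → 0.067

0.067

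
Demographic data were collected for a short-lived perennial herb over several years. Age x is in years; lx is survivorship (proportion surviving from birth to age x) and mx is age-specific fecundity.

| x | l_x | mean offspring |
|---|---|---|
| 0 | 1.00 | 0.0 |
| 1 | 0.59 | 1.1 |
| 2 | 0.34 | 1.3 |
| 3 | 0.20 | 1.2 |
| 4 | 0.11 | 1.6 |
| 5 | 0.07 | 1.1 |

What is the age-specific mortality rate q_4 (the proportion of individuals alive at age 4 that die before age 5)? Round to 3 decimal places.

0.364

q_4 = (l_4 − l_5) / l_4 = (0.11 − 0.07) / 0.11
     = 0.04 / 0.11 = 0.363636… → 0.364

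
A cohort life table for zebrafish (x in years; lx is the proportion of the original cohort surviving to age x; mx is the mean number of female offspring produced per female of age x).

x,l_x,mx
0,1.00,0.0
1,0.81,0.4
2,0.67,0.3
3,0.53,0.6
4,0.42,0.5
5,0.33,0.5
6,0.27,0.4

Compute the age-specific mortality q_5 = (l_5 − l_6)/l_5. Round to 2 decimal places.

0.18

q_5 = (l_5 − l_6) / l_5 = (0.33 − 0.27) / 0.33
     = 0.06 / 0.33 = 0.181818… → 0.18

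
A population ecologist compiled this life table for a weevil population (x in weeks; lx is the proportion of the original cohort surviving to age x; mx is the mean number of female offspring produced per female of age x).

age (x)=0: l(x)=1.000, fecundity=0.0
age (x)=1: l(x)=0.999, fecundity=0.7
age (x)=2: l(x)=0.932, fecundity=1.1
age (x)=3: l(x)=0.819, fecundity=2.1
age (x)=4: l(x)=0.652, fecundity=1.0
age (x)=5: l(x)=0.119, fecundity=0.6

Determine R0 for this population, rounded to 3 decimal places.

4.168

lx·mx by age: 0, 0.6993, 1.0252, 1.7199, 0.652, 0.0714
R0 = Σ lx·mx = 4.1678 → 4.168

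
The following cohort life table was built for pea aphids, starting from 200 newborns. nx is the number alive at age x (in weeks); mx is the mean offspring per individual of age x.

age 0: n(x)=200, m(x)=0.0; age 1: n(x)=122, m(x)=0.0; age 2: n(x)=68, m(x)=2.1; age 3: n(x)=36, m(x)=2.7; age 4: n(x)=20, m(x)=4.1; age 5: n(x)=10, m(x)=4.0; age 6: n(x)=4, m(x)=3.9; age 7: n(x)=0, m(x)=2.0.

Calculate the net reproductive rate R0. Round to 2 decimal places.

lx = nx/n0 = nx/200: 1, 0.61, 0.34, 0.18, 0.1, 0.05, 0.02, 0
lx·mx by age: 0, 0, 0.714, 0.486, 0.41, 0.2, 0.078, 0
R0 = Σ lx·mx = 1.888 → 1.89

1.89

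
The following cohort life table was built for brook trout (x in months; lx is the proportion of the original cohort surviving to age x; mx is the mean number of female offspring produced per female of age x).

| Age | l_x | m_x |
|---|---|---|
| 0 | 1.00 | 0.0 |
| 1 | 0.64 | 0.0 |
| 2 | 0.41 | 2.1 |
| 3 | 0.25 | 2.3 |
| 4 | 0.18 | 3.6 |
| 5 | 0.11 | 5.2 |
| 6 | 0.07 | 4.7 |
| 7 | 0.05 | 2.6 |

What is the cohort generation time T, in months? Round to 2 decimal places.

lx·mx: 0, 0, 0.861, 0.575, 0.648, 0.572, 0.329, 0.13 → R0 = 3.115
x·lx·mx: 0, 0, 1.722, 1.725, 2.592, 2.86, 1.974, 0.91 → Σ = 11.783
T = 11.783 / 3.115 = 3.782665… → 3.78

3.78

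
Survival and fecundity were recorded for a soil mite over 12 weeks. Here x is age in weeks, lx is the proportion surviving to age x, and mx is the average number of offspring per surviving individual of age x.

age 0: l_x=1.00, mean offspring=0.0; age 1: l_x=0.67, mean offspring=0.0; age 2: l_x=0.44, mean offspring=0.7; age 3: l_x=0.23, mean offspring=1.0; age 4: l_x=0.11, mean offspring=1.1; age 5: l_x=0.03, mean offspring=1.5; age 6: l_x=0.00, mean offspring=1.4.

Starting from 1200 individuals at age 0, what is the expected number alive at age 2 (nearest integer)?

528

Expected survivors = N0 · l_2 = 1200 × 0.44 = 528 → 528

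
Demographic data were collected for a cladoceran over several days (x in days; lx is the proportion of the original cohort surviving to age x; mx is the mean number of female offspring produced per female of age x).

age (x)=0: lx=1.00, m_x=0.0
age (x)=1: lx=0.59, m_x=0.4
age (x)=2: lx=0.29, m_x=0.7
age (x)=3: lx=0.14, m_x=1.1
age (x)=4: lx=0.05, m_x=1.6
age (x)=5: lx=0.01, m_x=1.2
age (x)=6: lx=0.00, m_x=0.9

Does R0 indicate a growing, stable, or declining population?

R0 = Σ lx·mx = 0 + 0.236 + 0.203 + 0.154 + 0.08 + 0.012 + 0 = 0.685
R0 < 1, so the population is declining.

declining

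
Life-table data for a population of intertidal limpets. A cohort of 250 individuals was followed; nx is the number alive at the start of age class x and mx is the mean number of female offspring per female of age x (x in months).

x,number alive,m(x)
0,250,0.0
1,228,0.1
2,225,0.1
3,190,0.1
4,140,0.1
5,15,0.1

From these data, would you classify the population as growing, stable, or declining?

declining

lx = nx/n0 = nx/250: 1, 0.912, 0.9, 0.76, 0.56, 0.06
R0 = Σ lx·mx = 0 + 0.0912 + 0.09 + 0.076 + 0.056 + 0.006 = 0.3192
R0 < 1, so the population is declining.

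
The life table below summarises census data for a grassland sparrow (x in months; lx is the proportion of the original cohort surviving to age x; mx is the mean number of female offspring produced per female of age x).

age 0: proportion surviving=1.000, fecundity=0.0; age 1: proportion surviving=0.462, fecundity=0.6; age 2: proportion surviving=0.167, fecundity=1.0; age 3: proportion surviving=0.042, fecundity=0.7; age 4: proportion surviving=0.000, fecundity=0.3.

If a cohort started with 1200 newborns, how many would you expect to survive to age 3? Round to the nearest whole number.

Expected survivors = N0 · l_3 = 1200 × 0.042 = 50.4 → 50

50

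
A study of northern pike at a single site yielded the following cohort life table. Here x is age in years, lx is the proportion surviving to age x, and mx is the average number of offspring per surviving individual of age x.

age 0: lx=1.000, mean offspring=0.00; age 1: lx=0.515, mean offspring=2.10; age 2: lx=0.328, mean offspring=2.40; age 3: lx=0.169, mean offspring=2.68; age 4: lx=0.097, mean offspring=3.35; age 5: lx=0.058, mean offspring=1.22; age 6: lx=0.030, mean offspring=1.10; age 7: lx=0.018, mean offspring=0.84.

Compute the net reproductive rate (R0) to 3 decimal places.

lx·mx by age: 0, 1.0815, 0.7872, 0.45292, 0.32495, 0.07076, 0.033, 0.01512
R0 = Σ lx·mx = 2.76545 → 2.765

2.765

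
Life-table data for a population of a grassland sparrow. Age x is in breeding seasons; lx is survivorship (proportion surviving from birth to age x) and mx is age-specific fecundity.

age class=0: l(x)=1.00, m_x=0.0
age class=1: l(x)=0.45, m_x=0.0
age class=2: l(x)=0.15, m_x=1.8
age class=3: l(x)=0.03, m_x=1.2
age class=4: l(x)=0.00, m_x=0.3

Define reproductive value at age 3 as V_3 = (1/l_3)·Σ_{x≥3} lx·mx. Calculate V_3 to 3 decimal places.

lx·mx for x ≥ 3: 0.036, 0 → sum = 0.036
V_3 = 0.036 / l_3 = 0.036 / 0.03 = 1.2 → 1.200

1.200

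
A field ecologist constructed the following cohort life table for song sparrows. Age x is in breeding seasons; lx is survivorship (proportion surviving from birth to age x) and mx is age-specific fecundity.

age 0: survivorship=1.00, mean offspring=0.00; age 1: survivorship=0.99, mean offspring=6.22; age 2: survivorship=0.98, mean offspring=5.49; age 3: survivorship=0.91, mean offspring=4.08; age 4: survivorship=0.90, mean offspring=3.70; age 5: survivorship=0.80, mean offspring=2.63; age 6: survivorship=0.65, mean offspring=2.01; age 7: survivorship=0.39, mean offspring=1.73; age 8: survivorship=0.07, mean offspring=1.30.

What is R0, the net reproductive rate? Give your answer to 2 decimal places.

lx·mx by age: 0, 6.1578, 5.3802, 3.7128, 3.33, 2.104, 1.3065, 0.6747, 0.091
R0 = Σ lx·mx = 22.757 → 22.76

22.76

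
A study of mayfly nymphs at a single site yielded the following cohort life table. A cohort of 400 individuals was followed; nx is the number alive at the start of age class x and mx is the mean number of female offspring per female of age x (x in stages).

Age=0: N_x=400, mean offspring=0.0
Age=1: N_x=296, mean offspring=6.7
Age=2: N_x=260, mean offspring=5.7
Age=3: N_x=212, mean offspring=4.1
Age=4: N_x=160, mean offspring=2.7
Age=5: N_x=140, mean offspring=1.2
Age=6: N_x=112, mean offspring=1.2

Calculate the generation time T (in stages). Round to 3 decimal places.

lx = nx/n0 = nx/400: 1, 0.74, 0.65, 0.53, 0.4, 0.35, 0.28
lx·mx: 0, 4.958, 3.705, 2.173, 1.08, 0.42, 0.336 → R0 = 12.672
x·lx·mx: 0, 4.958, 7.41, 6.519, 4.32, 2.1, 2.016 → Σ = 27.323
T = 27.323 / 12.672 = 2.156171… → 2.156

2.156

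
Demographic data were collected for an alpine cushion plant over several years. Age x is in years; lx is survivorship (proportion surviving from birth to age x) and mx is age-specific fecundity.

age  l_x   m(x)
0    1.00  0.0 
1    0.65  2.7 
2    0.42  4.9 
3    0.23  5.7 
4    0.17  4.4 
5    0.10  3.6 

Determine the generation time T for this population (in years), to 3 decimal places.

lx·mx: 0, 1.755, 2.058, 1.311, 0.748, 0.36 → R0 = 6.232
x·lx·mx: 0, 1.755, 4.116, 3.933, 2.992, 1.8 → Σ = 14.596
T = 14.596 / 6.232 = 2.342105… → 2.342

2.342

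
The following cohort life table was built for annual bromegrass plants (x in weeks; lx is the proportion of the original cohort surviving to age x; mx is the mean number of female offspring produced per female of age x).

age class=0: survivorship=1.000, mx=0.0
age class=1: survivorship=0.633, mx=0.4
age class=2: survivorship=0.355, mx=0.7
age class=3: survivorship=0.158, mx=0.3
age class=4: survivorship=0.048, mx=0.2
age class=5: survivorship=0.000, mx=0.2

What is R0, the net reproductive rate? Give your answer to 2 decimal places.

lx·mx by age: 0, 0.2532, 0.2485, 0.0474, 0.0096, 0
R0 = Σ lx·mx = 0.5587 → 0.56

0.56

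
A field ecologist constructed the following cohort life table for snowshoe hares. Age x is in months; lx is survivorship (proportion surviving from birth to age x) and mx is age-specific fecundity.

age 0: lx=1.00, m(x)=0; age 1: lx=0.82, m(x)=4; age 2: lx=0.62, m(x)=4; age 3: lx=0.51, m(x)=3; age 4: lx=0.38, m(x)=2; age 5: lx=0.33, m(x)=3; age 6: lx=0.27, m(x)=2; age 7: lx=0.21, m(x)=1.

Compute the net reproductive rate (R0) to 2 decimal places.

lx·mx by age: 0, 3.28, 2.48, 1.53, 0.76, 0.99, 0.54, 0.21
R0 = Σ lx·mx = 9.79 → 9.79

9.79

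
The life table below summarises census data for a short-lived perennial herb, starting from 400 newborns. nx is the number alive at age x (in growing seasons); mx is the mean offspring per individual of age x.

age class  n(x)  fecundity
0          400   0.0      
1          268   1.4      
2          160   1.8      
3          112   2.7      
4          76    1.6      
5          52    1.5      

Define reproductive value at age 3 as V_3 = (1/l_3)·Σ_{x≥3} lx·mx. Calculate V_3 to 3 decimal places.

4.482

lx = nx/n0 = nx/400: 1, 0.67, 0.4, 0.28, 0.19, 0.13
lx·mx for x ≥ 3: 0.756, 0.304, 0.195 → sum = 1.255
V_3 = 1.255 / l_3 = 1.255 / 0.28 = 4.482143… → 4.482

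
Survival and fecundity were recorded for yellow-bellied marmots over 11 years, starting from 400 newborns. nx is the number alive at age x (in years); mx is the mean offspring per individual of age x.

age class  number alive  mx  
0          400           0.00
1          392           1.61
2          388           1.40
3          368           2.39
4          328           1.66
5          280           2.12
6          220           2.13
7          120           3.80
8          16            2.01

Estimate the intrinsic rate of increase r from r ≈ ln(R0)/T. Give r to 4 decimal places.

0.6156

lx = nx/n0 = nx/400: 1, 0.98, 0.97, 0.92, 0.82, 0.7, 0.55, 0.3, 0.04
R0 = Σ lx·mx = 0 + 1.5778 + 1.358 + 2.1988 + 1.3612 + 1.484 + 1.1715 + 1.14 + 0.0804 = 10.3717
Σ x·lx·mx = 39.4072; T = 39.4072/10.3717 = 3.79949…
r ≈ ln(R0)/T = ln(10.3717)/3.79949… = 0.61563… → 0.6156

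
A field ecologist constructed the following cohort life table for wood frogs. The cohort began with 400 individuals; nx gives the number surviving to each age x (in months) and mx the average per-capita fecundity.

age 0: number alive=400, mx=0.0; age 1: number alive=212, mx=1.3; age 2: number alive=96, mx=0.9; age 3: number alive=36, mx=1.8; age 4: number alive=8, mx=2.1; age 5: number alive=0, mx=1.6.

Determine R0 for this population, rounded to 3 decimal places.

1.109

lx = nx/n0 = nx/400: 1, 0.53, 0.24, 0.09, 0.02, 0
lx·mx by age: 0, 0.689, 0.216, 0.162, 0.042, 0
R0 = Σ lx·mx = 1.109 → 1.109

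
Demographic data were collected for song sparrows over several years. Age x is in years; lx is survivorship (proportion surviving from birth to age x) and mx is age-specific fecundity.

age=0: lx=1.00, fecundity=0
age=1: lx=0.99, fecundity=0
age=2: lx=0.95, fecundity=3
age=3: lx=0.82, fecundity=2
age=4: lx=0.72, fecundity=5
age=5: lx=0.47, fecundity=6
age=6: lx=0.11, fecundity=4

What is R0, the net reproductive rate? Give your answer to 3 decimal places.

lx·mx by age: 0, 0, 2.85, 1.64, 3.6, 2.82, 0.44
R0 = Σ lx·mx = 11.35 → 11.350

11.350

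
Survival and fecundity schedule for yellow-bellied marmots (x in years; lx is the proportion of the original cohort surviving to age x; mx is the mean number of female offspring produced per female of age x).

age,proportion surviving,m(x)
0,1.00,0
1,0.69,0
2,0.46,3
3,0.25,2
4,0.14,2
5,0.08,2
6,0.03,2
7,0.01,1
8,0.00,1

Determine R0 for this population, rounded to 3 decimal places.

2.390

lx·mx by age: 0, 0, 1.38, 0.5, 0.28, 0.16, 0.06, 0.01, 0
R0 = Σ lx·mx = 2.39 → 2.390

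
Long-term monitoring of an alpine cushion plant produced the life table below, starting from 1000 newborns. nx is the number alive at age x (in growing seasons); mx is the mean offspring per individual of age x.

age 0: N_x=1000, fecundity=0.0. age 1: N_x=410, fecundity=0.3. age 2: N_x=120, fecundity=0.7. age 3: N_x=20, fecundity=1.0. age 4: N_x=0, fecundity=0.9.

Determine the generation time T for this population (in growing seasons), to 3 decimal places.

1.546

lx = nx/n0 = nx/1000: 1, 0.41, 0.12, 0.02, 0
lx·mx: 0, 0.123, 0.084, 0.02, 0 → R0 = 0.227
x·lx·mx: 0, 0.123, 0.168, 0.06, 0 → Σ = 0.351
T = 0.351 / 0.227 = 1.546256… → 1.546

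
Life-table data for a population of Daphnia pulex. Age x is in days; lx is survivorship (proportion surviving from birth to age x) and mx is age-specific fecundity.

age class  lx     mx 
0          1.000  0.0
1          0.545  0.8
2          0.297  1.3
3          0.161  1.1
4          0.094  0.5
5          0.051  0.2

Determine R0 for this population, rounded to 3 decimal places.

1.056

lx·mx by age: 0, 0.436, 0.3861, 0.1771, 0.047, 0.0102
R0 = Σ lx·mx = 1.0564 → 1.056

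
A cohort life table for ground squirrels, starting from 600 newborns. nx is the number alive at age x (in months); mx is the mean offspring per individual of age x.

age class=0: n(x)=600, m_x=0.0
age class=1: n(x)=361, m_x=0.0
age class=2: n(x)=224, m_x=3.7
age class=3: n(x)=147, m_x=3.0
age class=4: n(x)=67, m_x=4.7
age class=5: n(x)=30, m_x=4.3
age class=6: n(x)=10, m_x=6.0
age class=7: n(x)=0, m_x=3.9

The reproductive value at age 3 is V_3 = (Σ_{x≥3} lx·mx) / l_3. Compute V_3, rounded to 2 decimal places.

6.43

lx = nx/n0 = nx/600: 1, 0.60167…, 0.37333…, 0.245, 0.11167…, 0.05, 0.01667…, 0
lx·mx for x ≥ 3: 0.735, 0.524833…, 0.215, 0.1…, 0 → sum = 1.574833…
V_3 = 1.574833… / l_3 = 1.574833… / 0.245 = 6.427891… → 6.43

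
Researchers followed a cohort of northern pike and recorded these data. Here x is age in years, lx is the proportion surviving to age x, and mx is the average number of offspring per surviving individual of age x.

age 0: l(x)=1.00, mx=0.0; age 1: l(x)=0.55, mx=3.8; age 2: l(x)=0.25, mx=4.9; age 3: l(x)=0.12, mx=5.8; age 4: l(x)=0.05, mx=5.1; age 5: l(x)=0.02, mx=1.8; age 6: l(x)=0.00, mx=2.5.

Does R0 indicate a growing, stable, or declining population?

growing

R0 = Σ lx·mx = 0 + 2.09 + 1.225 + 0.696 + 0.255 + 0.036 + 0 = 4.302
R0 > 1, so the population is growing.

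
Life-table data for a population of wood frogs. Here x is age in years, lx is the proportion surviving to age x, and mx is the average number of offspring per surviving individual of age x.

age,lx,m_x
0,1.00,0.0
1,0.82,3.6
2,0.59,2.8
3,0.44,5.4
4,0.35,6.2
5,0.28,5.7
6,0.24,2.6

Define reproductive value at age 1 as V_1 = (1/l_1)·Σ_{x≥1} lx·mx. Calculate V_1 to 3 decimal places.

lx·mx for x ≥ 1: 2.952, 1.652, 2.376, 2.17, 1.596, 0.624 → sum = 11.37
V_1 = 11.37 / l_1 = 11.37 / 0.82 = 13.865854… → 13.866

13.866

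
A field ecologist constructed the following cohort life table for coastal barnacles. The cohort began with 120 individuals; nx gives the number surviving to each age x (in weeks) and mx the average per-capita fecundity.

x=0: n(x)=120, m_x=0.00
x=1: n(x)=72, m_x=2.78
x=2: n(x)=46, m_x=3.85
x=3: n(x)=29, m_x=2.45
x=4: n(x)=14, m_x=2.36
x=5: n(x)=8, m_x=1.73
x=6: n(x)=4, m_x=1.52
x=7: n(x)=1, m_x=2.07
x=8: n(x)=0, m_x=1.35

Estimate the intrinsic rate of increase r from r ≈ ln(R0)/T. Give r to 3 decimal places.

0.708

lx = nx/n0 = nx/120: 1, 0.6, 0.38333…, 0.24167…, 0.11667…, 0.06667…, 0.03333…, 0.00833…, 0
R0 = Σ lx·mx = 0 + 1.668 + 1.47583… + 0.59208… + 0.27533… + 0.11533… + 0.05067… + 0.01725… + 0 = 4.1945…
Σ x·lx·mx = 8.498667…; T = 8.498667…/4.1945… = 2.02615…
r ≈ ln(R0)/T = ln(4.1945…)/2.02615… = 0.70764… → 0.708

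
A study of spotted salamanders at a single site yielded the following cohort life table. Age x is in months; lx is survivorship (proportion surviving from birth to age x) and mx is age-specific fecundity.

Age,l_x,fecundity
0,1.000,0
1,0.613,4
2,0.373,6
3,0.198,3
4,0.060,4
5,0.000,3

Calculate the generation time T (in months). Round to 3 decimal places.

1.751

lx·mx: 0, 2.452, 2.238, 0.594, 0.24, 0 → R0 = 5.524
x·lx·mx: 0, 2.452, 4.476, 1.782, 0.96, 0 → Σ = 9.67
T = 9.67 / 5.524 = 1.750543… → 1.751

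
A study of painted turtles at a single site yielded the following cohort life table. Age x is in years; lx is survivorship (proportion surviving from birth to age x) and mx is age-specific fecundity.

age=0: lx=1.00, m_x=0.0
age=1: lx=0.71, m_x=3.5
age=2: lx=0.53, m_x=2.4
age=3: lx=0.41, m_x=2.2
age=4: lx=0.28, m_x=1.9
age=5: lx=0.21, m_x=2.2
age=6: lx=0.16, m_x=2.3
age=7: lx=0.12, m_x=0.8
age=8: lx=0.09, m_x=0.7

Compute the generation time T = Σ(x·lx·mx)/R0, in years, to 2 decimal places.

2.52

lx·mx: 0, 2.485, 1.272, 0.902, 0.532, 0.462, 0.368, 0.096, 0.063 → R0 = 6.18
x·lx·mx: 0, 2.485, 2.544, 2.706, 2.128, 2.31, 2.208, 0.672, 0.504 → Σ = 15.557
T = 15.557 / 6.18 = 2.517314… → 2.52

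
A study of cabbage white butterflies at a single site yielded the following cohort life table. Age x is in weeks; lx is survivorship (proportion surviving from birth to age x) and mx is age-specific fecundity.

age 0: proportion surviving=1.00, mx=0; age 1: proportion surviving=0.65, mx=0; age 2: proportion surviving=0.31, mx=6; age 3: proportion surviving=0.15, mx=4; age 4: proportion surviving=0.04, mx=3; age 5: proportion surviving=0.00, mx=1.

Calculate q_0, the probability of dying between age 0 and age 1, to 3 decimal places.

0.350

q_0 = (l_0 − l_1) / l_0 = (1 − 0.65) / 1
     = 0.35 / 1 = 0.35 → 0.350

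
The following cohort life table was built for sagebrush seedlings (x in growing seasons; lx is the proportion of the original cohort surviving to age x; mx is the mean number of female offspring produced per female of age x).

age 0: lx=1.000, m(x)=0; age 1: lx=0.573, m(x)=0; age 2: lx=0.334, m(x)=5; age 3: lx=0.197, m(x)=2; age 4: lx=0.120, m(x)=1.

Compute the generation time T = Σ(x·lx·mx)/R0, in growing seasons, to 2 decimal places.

2.29

lx·mx: 0, 0, 1.67, 0.394, 0.12 → R0 = 2.184
x·lx·mx: 0, 0, 3.34, 1.182, 0.48 → Σ = 5.002
T = 5.002 / 2.184 = 2.290293… → 2.29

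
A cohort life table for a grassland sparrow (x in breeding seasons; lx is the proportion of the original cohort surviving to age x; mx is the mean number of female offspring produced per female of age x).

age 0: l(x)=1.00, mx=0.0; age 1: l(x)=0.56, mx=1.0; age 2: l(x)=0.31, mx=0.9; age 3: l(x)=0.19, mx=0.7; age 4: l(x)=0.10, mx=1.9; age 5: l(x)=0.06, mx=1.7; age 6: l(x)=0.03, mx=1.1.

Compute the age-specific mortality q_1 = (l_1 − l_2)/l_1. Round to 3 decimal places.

0.446

q_1 = (l_1 − l_2) / l_1 = (0.56 − 0.31) / 0.56
     = 0.25 / 0.56 = 0.446429… → 0.446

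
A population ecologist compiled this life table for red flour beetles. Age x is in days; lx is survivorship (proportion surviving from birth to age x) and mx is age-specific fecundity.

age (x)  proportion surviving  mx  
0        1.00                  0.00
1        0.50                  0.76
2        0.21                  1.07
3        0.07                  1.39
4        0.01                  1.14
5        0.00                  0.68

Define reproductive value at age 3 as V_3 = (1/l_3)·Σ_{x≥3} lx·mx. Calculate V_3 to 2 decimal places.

lx·mx for x ≥ 3: 0.0973, 0.0114, 0 → sum = 0.1087
V_3 = 0.1087 / l_3 = 0.1087 / 0.07 = 1.552857… → 1.55

1.55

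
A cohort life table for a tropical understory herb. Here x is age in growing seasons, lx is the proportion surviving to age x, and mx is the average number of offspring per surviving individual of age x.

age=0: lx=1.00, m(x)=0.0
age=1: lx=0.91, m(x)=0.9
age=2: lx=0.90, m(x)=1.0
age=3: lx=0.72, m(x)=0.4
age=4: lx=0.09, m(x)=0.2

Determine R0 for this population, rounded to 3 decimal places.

2.025

lx·mx by age: 0, 0.819, 0.9, 0.288, 0.018
R0 = Σ lx·mx = 2.025 → 2.025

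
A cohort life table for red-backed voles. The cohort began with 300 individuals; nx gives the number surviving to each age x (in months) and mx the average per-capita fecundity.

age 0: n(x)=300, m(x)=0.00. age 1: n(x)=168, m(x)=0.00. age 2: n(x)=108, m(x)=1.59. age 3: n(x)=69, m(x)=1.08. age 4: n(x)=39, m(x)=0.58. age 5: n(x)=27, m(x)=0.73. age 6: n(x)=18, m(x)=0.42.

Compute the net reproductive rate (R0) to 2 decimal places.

lx = nx/n0 = nx/300: 1, 0.56, 0.36, 0.23, 0.13, 0.09, 0.06
lx·mx by age: 0, 0, 0.5724, 0.2484, 0.0754, 0.0657, 0.0252
R0 = Σ lx·mx = 0.9871 → 0.99

0.99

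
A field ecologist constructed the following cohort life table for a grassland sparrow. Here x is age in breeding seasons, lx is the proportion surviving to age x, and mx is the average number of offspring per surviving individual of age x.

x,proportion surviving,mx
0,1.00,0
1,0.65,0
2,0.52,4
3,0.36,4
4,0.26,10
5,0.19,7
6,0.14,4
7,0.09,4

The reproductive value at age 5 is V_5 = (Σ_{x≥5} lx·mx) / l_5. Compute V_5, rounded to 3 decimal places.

11.842

lx·mx for x ≥ 5: 1.33, 0.56, 0.36 → sum = 2.25
V_5 = 2.25 / l_5 = 2.25 / 0.19 = 11.842105… → 11.842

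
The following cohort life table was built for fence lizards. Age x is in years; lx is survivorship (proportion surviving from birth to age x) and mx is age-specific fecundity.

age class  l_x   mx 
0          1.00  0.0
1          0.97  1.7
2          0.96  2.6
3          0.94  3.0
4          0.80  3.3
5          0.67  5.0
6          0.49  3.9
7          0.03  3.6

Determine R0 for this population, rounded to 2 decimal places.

14.97

lx·mx by age: 0, 1.649, 2.496, 2.82, 2.64, 3.35, 1.911, 0.108
R0 = Σ lx·mx = 14.974 → 14.97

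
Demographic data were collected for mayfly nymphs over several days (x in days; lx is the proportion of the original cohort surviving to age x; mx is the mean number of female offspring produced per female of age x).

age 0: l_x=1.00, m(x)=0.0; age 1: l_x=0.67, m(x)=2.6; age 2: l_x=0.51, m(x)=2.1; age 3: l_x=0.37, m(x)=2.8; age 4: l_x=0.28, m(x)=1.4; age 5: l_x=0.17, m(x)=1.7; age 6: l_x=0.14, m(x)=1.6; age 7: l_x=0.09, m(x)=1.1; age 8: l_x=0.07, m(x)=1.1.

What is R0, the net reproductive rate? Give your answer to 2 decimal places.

4.93

lx·mx by age: 0, 1.742, 1.071, 1.036, 0.392, 0.289, 0.224, 0.099, 0.077
R0 = Σ lx·mx = 4.93 → 4.93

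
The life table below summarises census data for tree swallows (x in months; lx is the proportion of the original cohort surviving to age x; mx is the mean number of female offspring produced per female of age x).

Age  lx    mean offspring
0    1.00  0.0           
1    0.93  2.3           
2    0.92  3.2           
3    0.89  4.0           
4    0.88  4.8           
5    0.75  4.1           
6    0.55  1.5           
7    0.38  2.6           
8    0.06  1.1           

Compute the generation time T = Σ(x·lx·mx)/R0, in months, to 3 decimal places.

3.556

lx·mx: 0, 2.139, 2.944, 3.56, 4.224, 3.075, 0.825, 0.988, 0.066 → R0 = 17.821
x·lx·mx: 0, 2.139, 5.888, 10.68, 16.896, 15.375, 4.95, 6.916, 0.528 → Σ = 63.372
T = 63.372 / 17.821 = 3.556029… → 3.556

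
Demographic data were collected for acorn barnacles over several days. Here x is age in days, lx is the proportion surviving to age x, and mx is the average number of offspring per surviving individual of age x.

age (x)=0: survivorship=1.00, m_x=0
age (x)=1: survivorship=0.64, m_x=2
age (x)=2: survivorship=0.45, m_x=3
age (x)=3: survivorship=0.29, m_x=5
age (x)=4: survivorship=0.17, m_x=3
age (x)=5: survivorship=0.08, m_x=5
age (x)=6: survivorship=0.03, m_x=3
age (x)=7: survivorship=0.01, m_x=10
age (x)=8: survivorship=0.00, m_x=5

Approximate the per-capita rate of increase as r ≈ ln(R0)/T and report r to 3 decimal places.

R0 = Σ lx·mx = 0 + 1.28 + 1.35 + 1.45 + 0.51 + 0.4 + 0.09 + 0.1 + 0 = 5.18
Σ x·lx·mx = 13.61; T = 13.61/5.18 = 2.62741…
r ≈ ln(R0)/T = ln(5.18)/2.62741… = 0.62602… → 0.626

0.626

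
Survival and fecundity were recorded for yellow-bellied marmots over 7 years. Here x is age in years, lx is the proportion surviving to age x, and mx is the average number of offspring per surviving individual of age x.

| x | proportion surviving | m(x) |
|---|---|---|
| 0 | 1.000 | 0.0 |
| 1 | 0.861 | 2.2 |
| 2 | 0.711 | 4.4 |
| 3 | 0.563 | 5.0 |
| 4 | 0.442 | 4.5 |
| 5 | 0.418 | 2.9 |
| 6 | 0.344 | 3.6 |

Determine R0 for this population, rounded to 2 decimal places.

lx·mx by age: 0, 1.8942, 3.1284, 2.815, 1.989, 1.2122, 1.2384
R0 = Σ lx·mx = 12.2772 → 12.28

12.28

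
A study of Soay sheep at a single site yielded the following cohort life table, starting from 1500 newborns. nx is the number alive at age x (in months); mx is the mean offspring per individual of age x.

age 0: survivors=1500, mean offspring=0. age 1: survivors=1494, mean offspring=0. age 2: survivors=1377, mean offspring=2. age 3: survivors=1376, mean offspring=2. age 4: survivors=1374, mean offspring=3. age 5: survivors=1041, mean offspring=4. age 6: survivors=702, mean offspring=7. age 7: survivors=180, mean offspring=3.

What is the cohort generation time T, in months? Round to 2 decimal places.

lx = nx/n0 = nx/1500: 1, 0.996, 0.918, 0.91733…, 0.916, 0.694, 0.468, 0.12
lx·mx: 0, 0, 1.836, 1.834667…, 2.748, 2.776, 3.276, 0.36 → R0 = 12.830667…
x·lx·mx: 0, 0, 3.672, 5.504…, 10.992, 13.88, 19.656, 2.52 → Σ = 56.224…
T = 56.224… / 12.830667… = 4.382001… → 4.38

4.38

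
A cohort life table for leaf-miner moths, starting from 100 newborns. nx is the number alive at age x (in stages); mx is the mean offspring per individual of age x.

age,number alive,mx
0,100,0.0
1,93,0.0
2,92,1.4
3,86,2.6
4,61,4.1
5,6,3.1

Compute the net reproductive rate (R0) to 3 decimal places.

6.211

lx = nx/n0 = nx/100: 1, 0.93, 0.92, 0.86, 0.61, 0.06
lx·mx by age: 0, 0, 1.288, 2.236, 2.501, 0.186
R0 = Σ lx·mx = 6.211 → 6.211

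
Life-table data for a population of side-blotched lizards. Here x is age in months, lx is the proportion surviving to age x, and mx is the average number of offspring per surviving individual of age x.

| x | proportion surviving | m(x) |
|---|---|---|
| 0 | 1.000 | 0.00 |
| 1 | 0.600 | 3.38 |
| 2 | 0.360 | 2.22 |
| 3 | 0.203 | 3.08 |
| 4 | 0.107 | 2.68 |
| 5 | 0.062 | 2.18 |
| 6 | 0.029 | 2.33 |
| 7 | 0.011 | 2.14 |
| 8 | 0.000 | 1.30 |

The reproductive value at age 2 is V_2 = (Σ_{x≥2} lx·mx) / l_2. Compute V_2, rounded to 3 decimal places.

5.382

lx·mx for x ≥ 2: 0.7992, 0.62524, 0.28676, 0.13516, 0.06757, 0.02354, 0 → sum = 1.93747
V_2 = 1.93747 / l_2 = 1.93747 / 0.36 = 5.381861… → 5.382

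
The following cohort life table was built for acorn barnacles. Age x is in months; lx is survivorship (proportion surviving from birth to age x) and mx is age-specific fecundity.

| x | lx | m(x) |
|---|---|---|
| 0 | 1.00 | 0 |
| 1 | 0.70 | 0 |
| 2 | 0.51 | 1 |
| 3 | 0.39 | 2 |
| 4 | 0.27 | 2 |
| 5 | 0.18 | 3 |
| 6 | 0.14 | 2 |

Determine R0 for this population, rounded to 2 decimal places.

lx·mx by age: 0, 0, 0.51, 0.78, 0.54, 0.54, 0.28
R0 = Σ lx·mx = 2.65 → 2.65

2.65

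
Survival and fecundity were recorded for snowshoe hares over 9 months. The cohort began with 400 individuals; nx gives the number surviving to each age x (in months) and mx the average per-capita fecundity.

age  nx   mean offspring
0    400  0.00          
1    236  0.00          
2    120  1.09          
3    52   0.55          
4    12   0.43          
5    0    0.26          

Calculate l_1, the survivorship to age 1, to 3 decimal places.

l_1 = n_1/n_0 = 236/400 = 0.59 → 0.590

0.590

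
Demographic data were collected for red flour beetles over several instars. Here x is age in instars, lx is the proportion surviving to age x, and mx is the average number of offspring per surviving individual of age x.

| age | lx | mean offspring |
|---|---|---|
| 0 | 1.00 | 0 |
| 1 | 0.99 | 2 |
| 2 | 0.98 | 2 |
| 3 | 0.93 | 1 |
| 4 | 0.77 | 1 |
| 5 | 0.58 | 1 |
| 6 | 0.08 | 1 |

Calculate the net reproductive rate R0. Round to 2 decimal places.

lx·mx by age: 0, 1.98, 1.96, 0.93, 0.77, 0.58, 0.08
R0 = Σ lx·mx = 6.3 → 6.30

6.30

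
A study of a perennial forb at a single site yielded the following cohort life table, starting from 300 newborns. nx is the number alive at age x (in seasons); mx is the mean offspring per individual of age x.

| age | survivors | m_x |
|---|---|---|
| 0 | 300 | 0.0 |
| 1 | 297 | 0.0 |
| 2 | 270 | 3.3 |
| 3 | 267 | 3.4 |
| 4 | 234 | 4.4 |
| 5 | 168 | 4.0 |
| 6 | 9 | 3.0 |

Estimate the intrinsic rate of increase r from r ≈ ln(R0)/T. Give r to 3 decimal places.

lx = nx/n0 = nx/300: 1, 0.99, 0.9, 0.89, 0.78, 0.56, 0.03
R0 = Σ lx·mx = 0 + 0 + 2.97 + 3.026 + 3.432 + 2.24 + 0.09 = 11.758
Σ x·lx·mx = 40.486; T = 40.486/11.758 = 3.44327…
r ≈ ln(R0)/T = ln(11.758)/3.44327… = 0.71575… → 0.716

0.716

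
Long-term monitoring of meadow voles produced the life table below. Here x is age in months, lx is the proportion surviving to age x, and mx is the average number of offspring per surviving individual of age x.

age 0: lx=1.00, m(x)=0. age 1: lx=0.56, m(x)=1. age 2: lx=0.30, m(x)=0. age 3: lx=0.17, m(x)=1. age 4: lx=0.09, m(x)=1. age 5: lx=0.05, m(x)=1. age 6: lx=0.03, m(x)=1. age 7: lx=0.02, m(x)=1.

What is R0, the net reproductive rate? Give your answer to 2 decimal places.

lx·mx by age: 0, 0.56, 0, 0.17, 0.09, 0.05, 0.03, 0.02
R0 = Σ lx·mx = 0.92 → 0.92

0.92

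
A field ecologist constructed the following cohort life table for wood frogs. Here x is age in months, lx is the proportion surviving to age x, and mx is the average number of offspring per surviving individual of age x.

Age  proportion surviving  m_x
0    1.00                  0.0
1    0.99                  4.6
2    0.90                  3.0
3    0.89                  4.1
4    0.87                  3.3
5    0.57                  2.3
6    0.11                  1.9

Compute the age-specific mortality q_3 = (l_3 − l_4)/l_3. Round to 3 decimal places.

q_3 = (l_3 − l_4) / l_3 = (0.89 − 0.87) / 0.89
     = 0.02 / 0.89 = 0.022472… → 0.022

0.022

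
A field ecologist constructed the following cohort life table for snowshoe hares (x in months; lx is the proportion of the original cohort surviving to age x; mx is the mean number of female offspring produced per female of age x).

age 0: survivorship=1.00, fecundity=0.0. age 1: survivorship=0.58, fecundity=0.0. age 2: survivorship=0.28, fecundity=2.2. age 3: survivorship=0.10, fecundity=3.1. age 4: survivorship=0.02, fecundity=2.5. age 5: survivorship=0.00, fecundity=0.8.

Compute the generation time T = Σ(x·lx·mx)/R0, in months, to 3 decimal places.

lx·mx: 0, 0, 0.616, 0.31, 0.05, 0 → R0 = 0.976
x·lx·mx: 0, 0, 1.232, 0.93, 0.2, 0 → Σ = 2.362
T = 2.362 / 0.976 = 2.420082… → 2.420

2.420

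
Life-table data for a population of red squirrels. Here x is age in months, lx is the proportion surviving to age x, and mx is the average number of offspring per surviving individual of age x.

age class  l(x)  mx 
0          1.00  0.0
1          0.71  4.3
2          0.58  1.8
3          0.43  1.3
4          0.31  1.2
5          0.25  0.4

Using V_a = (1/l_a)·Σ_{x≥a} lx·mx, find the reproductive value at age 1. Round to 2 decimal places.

lx·mx for x ≥ 1: 3.053, 1.044, 0.559, 0.372, 0.1 → sum = 5.128
V_1 = 5.128 / l_1 = 5.128 / 0.71 = 7.222535… → 7.22

7.22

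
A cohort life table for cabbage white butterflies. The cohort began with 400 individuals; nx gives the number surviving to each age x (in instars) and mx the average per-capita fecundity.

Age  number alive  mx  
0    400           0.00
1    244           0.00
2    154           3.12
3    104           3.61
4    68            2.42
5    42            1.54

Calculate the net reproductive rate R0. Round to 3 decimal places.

2.713

lx = nx/n0 = nx/400: 1, 0.61, 0.385, 0.26, 0.17, 0.105
lx·mx by age: 0, 0, 1.2012, 0.9386, 0.4114, 0.1617
R0 = Σ lx·mx = 2.7129 → 2.713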